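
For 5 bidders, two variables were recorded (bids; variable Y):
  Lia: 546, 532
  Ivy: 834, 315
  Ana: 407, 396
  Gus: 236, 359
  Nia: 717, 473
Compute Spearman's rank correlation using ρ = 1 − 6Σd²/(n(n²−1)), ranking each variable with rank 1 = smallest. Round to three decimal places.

-0.100

Ranks of variable 1: 3, 5, 2, 1, 4
Ranks of variable 2: 5, 1, 3, 2, 4
d = r₁ − r₂: -2, 4, -1, -1, 0
d²: 4, 16, 1, 1, 0; Σd² = 22
ρ = 1 − 6·22/(5·24) = 1 − 132/120 = -0.100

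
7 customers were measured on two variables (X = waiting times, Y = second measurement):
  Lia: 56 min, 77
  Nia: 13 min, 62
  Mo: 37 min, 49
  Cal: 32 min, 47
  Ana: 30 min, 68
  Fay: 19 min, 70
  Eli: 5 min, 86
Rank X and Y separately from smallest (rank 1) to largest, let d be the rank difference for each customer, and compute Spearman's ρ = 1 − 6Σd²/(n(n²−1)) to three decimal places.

Ranks of variable 1: 7, 2, 6, 5, 4, 3, 1
Ranks of variable 2: 6, 3, 2, 1, 4, 5, 7
d = r₁ − r₂: 1, -1, 4, 4, 0, -2, -6
d²: 1, 1, 16, 16, 0, 4, 36; Σd² = 74
ρ = 1 − 6·74/(7·48) = 1 − 444/336 = -0.321

-0.321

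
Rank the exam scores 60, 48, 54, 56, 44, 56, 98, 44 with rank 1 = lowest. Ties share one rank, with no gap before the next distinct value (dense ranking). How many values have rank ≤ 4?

6

Sorted (ascending): 44, 44, 48, 54, 56, 56, 60, 98
The 2 values of 44 share dense rank 1.
The 2 values of 56 share dense rank 4.
Remaining distinct values take the next consecutive integers.
Ranks ≤ 4: {1, 1, 2, 3, 4, 4} → 6 values.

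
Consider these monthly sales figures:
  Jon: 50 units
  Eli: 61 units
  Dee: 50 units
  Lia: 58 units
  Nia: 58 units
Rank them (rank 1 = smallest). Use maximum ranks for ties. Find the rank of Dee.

Sorted (ascending): 50, 50, 58, 58, 61
The 2 values of 50 occupy positions 1–2 → each gets rank 2.
The 2 values of 58 occupy positions 3–4 → each gets rank 4.
Dee has value 50 units → rank 2.

2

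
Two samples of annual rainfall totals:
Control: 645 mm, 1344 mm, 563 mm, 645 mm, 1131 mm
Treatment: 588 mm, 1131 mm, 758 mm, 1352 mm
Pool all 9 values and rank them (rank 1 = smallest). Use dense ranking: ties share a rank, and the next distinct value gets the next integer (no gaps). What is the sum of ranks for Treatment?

18

Sorted (ascending): 563, 588, 645, 645, 758, 1131, 1131, 1344, 1352
The 2 values of 645 share dense rank 3.
The 2 values of 1131 share dense rank 5.
Remaining distinct values take the next consecutive integers.
Treatment values → pooled ranks: 588→2, 1131→5, 758→4, 1352→7
Rank sum = 2 + 5 + 4 + 7 = 18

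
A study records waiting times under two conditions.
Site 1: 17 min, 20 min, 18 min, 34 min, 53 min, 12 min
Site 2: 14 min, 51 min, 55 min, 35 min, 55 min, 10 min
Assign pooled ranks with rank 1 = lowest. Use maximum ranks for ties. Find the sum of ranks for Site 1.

Sorted (ascending): 10, 12, 14, 17, 18, 20, 34, 35, 51, 53, 55, 55
The 2 values of 55 occupy positions 11–12 → each gets rank 12.
Site 1 values → pooled ranks: 17→4, 20→6, 18→5, 34→7, 53→10, 12→2
Rank sum = 4 + 6 + 5 + 7 + 10 + 2 = 34

34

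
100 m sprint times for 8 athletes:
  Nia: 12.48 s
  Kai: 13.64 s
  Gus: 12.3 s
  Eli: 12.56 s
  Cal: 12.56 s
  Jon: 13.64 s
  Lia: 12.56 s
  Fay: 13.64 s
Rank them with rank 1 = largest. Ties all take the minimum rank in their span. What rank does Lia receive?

Sorted (descending): 13.64, 13.64, 13.64, 12.56, 12.56, 12.56, 12.48, 12.3
The 3 values of 13.64 occupy positions 1–3 → each gets rank 1.
The 3 values of 12.56 occupy positions 4–6 → each gets rank 4.
Lia has value 12.56 s → rank 4.

4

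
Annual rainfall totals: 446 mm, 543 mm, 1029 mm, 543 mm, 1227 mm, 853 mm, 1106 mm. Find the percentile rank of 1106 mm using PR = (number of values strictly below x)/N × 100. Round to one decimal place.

71.4

N = 7.
Strictly below 1106: 5. Equal to 1106: 1.
PR = 5/7 × 100 = 71.4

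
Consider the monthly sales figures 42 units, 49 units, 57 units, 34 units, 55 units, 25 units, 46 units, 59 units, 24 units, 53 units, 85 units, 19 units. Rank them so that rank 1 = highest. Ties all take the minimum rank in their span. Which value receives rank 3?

57

Sorted (descending): 85, 59, 57, 55, 53, 49, 46, 42, 34, 25, 24, 19
No ties — each value takes its position as its rank.
Rank 3 → value 57.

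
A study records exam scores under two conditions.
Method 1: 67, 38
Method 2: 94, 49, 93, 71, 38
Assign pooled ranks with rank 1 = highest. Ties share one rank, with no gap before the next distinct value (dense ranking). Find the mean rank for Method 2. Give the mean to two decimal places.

Sorted (descending): 94, 93, 71, 67, 49, 38, 38
The 2 values of 38 share dense rank 6.
Remaining distinct values take the next consecutive integers.
Method 2 values → pooled ranks: 94→1, 49→5, 93→2, 71→3, 38→6
Mean rank = (1 + 5 + 2 + 3 + 6) / 5 = 3.40

3.40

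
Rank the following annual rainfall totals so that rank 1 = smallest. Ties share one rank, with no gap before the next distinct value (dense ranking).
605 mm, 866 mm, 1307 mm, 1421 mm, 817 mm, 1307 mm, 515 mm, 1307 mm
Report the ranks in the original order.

2, 4, 5, 6, 3, 5, 1, 5

Sorted (ascending): 515, 605, 817, 866, 1307, 1307, 1307, 1421
The 3 values of 1307 share dense rank 5.
Remaining distinct values take the next consecutive integers.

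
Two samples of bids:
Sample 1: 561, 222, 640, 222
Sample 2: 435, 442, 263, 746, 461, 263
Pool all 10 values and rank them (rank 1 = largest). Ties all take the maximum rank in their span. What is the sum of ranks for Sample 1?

Sorted (descending): 746, 640, 561, 461, 442, 435, 263, 263, 222, 222
The 2 values of 263 occupy positions 7–8 → each gets rank 8.
The 2 values of 222 occupy positions 9–10 → each gets rank 10.
Sample 1 values → pooled ranks: 561→3, 222→10, 640→2, 222→10
Rank sum = 3 + 10 + 2 + 10 = 25

25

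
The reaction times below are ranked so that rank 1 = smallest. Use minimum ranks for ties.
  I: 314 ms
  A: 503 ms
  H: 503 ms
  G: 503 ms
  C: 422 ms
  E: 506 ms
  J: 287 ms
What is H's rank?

4

Sorted (ascending): 287, 314, 422, 503, 503, 503, 506
The 3 values of 503 occupy positions 4–6 → each gets rank 4.
H has value 503 ms → rank 4.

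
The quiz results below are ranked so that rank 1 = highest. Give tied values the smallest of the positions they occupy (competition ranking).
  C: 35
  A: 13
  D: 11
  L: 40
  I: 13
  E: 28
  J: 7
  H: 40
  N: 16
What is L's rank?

1

Sorted (descending): 40, 40, 35, 28, 16, 13, 13, 11, 7
The 2 values of 40 occupy positions 1–2 → each gets rank 1.
The 2 values of 13 occupy positions 6–7 → each gets rank 6.
L has value 40 → rank 1.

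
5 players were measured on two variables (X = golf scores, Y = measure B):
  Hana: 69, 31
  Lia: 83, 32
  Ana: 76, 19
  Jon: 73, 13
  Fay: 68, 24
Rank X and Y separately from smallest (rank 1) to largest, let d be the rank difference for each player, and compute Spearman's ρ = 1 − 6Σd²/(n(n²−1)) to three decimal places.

Ranks of variable 1: 2, 5, 4, 3, 1
Ranks of variable 2: 4, 5, 2, 1, 3
d = r₁ − r₂: -2, 0, 2, 2, -2
d²: 4, 0, 4, 4, 4; Σd² = 16
ρ = 1 − 6·16/(5·24) = 1 − 96/120 = 0.200

0.200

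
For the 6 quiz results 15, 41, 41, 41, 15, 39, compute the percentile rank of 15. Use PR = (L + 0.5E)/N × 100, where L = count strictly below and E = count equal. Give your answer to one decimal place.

N = 6.
Strictly below 15: 0. Equal to 15: 2.
PR = (0 + 0.5·2)/6 × 100 = 16.7

16.7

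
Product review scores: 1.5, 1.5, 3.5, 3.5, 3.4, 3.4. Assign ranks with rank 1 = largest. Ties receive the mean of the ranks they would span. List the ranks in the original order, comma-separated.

Sorted (descending): 3.5, 3.5, 3.4, 3.4, 1.5, 1.5
The 2 values of 3.5 occupy positions 1–2 → average rank (1+2)/2 = 1.5.
The 2 values of 3.4 occupy positions 3–4 → average rank (3+4)/2 = 3.5.
The 2 values of 1.5 occupy positions 5–6 → average rank (5+6)/2 = 5.5.

5.5, 5.5, 1.5, 1.5, 3.5, 3.5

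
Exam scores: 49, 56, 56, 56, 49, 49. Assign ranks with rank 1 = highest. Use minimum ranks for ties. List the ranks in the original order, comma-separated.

4, 1, 1, 1, 4, 4

Sorted (descending): 56, 56, 56, 49, 49, 49
The 3 values of 56 occupy positions 1–3 → each gets rank 1.
The 3 values of 49 occupy positions 4–6 → each gets rank 4.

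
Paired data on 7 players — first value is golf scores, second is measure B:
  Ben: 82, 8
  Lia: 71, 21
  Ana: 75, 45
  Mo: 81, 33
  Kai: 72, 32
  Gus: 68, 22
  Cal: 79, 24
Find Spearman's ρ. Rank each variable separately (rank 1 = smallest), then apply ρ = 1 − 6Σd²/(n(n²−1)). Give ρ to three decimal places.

0.036

Ranks of variable 1: 7, 2, 4, 6, 3, 1, 5
Ranks of variable 2: 1, 2, 7, 6, 5, 3, 4
d = r₁ − r₂: 6, 0, -3, 0, -2, -2, 1
d²: 36, 0, 9, 0, 4, 4, 1; Σd² = 54
ρ = 1 − 6·54/(7·48) = 1 − 324/336 = 0.036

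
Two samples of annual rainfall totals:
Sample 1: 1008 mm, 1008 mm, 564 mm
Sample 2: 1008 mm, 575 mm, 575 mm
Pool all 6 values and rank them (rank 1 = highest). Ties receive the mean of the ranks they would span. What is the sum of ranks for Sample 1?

Sorted (descending): 1008, 1008, 1008, 575, 575, 564
The 3 values of 1008 occupy positions 1–3 → average rank 2.
The 2 values of 575 occupy positions 4–5 → average rank (4+5)/2 = 4.5.
Sample 1 values → pooled ranks: 1008→2, 1008→2, 564→6
Rank sum = 2 + 2 + 6 = 10

10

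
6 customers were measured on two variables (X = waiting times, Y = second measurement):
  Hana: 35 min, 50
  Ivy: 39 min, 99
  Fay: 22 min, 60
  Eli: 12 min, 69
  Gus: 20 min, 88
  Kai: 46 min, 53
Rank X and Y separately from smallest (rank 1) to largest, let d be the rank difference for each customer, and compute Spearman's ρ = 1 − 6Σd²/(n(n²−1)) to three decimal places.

-0.257

Ranks of variable 1: 4, 5, 3, 1, 2, 6
Ranks of variable 2: 1, 6, 3, 4, 5, 2
d = r₁ − r₂: 3, -1, 0, -3, -3, 4
d²: 9, 1, 0, 9, 9, 16; Σd² = 44
ρ = 1 − 6·44/(6·35) = 1 − 264/210 = -0.257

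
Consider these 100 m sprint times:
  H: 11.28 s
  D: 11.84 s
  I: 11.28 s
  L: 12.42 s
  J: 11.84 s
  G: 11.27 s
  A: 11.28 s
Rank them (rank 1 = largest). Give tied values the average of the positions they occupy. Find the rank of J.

2.5

Sorted (descending): 12.42, 11.84, 11.84, 11.28, 11.28, 11.28, 11.27
The 2 values of 11.84 occupy positions 2–3 → average rank (2+3)/2 = 2.5.
The 3 values of 11.28 occupy positions 4–6 → average rank 5.
J has value 11.84 s → rank 2.5.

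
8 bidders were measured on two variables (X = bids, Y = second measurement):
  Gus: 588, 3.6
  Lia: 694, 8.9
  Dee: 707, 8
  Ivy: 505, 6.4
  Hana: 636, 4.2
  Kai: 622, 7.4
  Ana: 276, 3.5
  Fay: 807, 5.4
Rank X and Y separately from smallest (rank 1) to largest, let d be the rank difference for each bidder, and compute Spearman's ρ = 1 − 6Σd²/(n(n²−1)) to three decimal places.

0.548

Ranks of variable 1: 3, 6, 7, 2, 5, 4, 1, 8
Ranks of variable 2: 2, 8, 7, 5, 3, 6, 1, 4
d = r₁ − r₂: 1, -2, 0, -3, 2, -2, 0, 4
d²: 1, 4, 0, 9, 4, 4, 0, 16; Σd² = 38
ρ = 1 − 6·38/(8·63) = 1 − 228/504 = 0.548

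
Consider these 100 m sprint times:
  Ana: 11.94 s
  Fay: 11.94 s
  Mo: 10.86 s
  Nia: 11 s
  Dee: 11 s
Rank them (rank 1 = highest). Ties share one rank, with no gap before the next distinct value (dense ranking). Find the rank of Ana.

Sorted (descending): 11.94, 11.94, 11, 11, 10.86
The 2 values of 11.94 share dense rank 1.
The 2 values of 11 share dense rank 2.
Remaining distinct values take the next consecutive integers.
Ana has value 11.94 s → rank 1.

1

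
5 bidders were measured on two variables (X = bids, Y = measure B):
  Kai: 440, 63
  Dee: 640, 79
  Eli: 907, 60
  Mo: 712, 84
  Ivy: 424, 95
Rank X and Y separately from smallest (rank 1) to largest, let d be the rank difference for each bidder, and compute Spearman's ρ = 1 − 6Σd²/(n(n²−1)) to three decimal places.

Ranks of variable 1: 2, 3, 5, 4, 1
Ranks of variable 2: 2, 3, 1, 4, 5
d = r₁ − r₂: 0, 0, 4, 0, -4
d²: 0, 0, 16, 0, 16; Σd² = 32
ρ = 1 − 6·32/(5·24) = 1 − 192/120 = -0.600

-0.600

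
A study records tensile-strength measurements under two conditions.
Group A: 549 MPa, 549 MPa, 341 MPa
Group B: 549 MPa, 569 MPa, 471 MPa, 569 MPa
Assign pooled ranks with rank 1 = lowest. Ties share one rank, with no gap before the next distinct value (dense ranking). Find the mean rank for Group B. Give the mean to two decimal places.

3.25

Sorted (ascending): 341, 471, 549, 549, 549, 569, 569
The 3 values of 549 share dense rank 3.
The 2 values of 569 share dense rank 4.
Remaining distinct values take the next consecutive integers.
Group B values → pooled ranks: 549→3, 569→4, 471→2, 569→4
Mean rank = (3 + 4 + 2 + 4) / 4 = 3.25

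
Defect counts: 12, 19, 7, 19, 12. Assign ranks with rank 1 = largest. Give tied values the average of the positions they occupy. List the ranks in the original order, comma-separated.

3.5, 1.5, 5, 1.5, 3.5

Sorted (descending): 19, 19, 12, 12, 7
The 2 values of 19 occupy positions 1–2 → average rank (1+2)/2 = 1.5.
The 2 values of 12 occupy positions 3–4 → average rank (3+4)/2 = 3.5.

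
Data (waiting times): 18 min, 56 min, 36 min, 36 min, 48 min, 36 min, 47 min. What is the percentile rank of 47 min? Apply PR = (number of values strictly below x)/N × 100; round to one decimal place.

N = 7.
Strictly below 47: 4. Equal to 47: 1.
PR = 4/7 × 100 = 57.1

57.1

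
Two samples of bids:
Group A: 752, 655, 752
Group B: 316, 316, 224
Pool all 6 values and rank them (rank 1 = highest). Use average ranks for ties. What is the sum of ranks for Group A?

6

Sorted (descending): 752, 752, 655, 316, 316, 224
The 2 values of 752 occupy positions 1–2 → average rank (1+2)/2 = 1.5.
The 2 values of 316 occupy positions 4–5 → average rank (4+5)/2 = 4.5.
Group A values → pooled ranks: 752→1.5, 655→3, 752→1.5
Rank sum = 1.5 + 3 + 1.5 = 6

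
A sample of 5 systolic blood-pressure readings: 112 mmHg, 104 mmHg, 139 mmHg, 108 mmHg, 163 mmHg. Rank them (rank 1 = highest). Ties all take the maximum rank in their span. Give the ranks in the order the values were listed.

Sorted (descending): 163, 139, 112, 108, 104
No ties — each value takes its position as its rank.

3, 5, 2, 4, 1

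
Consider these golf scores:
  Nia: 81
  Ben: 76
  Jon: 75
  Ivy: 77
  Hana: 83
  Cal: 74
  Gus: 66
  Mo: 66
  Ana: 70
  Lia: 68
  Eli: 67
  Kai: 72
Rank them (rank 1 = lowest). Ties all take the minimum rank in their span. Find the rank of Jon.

8

Sorted (ascending): 66, 66, 67, 68, 70, 72, 74, 75, 76, 77, 81, 83
The 2 values of 66 occupy positions 1–2 → each gets rank 1.
Jon has value 75 → rank 8.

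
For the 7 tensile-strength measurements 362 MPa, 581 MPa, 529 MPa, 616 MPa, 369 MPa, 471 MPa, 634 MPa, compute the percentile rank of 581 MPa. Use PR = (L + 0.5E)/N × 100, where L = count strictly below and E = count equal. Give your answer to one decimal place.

64.3

N = 7.
Strictly below 581: 4. Equal to 581: 1.
PR = (4 + 0.5·1)/7 × 100 = 64.3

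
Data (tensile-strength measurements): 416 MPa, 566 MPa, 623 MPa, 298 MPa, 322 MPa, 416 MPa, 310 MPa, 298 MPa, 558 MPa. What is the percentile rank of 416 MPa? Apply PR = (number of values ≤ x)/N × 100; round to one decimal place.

66.7

N = 9.
Strictly below 416: 4. Equal to 416: 2.
PR = 6/9 × 100 = 66.7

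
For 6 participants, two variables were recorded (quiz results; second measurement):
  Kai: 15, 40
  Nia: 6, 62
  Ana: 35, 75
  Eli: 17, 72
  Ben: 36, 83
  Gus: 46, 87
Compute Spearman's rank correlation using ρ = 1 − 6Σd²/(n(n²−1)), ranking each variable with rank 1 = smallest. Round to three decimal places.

0.943

Ranks of variable 1: 2, 1, 4, 3, 5, 6
Ranks of variable 2: 1, 2, 4, 3, 5, 6
d = r₁ − r₂: 1, -1, 0, 0, 0, 0
d²: 1, 1, 0, 0, 0, 0; Σd² = 2
ρ = 1 − 6·2/(6·35) = 1 − 12/210 = 0.943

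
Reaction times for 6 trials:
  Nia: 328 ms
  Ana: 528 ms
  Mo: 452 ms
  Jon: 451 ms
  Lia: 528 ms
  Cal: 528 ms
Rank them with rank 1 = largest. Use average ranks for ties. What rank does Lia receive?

Sorted (descending): 528, 528, 528, 452, 451, 328
The 3 values of 528 occupy positions 1–3 → average rank 2.
Lia has value 528 ms → rank 2.

2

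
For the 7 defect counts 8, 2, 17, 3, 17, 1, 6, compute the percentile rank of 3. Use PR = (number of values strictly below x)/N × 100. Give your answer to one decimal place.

28.6

N = 7.
Strictly below 3: 2. Equal to 3: 1.
PR = 2/7 × 100 = 28.6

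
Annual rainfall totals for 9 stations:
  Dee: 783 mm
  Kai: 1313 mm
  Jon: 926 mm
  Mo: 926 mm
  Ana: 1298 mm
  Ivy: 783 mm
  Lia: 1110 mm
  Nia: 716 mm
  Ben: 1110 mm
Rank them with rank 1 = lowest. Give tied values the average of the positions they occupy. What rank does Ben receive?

6.5

Sorted (ascending): 716, 783, 783, 926, 926, 1110, 1110, 1298, 1313
The 2 values of 783 occupy positions 2–3 → average rank (2+3)/2 = 2.5.
The 2 values of 926 occupy positions 4–5 → average rank (4+5)/2 = 4.5.
The 2 values of 1110 occupy positions 6–7 → average rank (6+7)/2 = 6.5.
Ben has value 1110 mm → rank 6.5.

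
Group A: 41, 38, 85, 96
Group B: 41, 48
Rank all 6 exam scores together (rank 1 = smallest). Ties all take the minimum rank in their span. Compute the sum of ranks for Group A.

Sorted (ascending): 38, 41, 41, 48, 85, 96
The 2 values of 41 occupy positions 2–3 → each gets rank 2.
Group A values → pooled ranks: 41→2, 38→1, 85→5, 96→6
Rank sum = 2 + 1 + 5 + 6 = 14

14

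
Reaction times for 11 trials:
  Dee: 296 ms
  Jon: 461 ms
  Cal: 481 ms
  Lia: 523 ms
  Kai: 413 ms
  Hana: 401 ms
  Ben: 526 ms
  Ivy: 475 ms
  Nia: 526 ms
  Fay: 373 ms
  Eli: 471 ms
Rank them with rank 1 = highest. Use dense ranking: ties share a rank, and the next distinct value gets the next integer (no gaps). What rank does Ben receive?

Sorted (descending): 526, 526, 523, 481, 475, 471, 461, 413, 401, 373, 296
The 2 values of 526 share dense rank 1.
Remaining distinct values take the next consecutive integers.
Ben has value 526 ms → rank 1.

1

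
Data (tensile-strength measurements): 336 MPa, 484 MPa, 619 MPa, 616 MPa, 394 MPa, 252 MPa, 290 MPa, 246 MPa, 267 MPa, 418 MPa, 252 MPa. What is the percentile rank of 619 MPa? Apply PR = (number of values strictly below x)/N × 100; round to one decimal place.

90.9

N = 11.
Strictly below 619: 10. Equal to 619: 1.
PR = 10/11 × 100 = 90.9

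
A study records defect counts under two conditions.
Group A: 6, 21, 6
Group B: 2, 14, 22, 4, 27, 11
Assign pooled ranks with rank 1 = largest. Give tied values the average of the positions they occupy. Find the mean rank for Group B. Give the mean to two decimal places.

Sorted (descending): 27, 22, 21, 14, 11, 6, 6, 4, 2
The 2 values of 6 occupy positions 6–7 → average rank (6+7)/2 = 6.5.
Group B values → pooled ranks: 2→9, 14→4, 22→2, 4→8, 27→1, 11→5
Mean rank = (9 + 4 + 2 + 8 + 1 + 5) / 6 = 4.83

4.83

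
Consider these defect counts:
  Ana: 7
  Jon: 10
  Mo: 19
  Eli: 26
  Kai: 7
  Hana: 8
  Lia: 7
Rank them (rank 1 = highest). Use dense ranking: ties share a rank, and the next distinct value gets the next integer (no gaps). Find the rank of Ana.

5

Sorted (descending): 26, 19, 10, 8, 7, 7, 7
The 3 values of 7 share dense rank 5.
Remaining distinct values take the next consecutive integers.
Ana has value 7 → rank 5.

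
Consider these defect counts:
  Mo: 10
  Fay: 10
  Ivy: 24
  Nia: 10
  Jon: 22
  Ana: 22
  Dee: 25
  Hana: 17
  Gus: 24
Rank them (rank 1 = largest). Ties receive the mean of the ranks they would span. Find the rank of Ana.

Sorted (descending): 25, 24, 24, 22, 22, 17, 10, 10, 10
The 2 values of 24 occupy positions 2–3 → average rank (2+3)/2 = 2.5.
The 2 values of 22 occupy positions 4–5 → average rank (4+5)/2 = 4.5.
The 3 values of 10 occupy positions 7–9 → average rank 8.
Ana has value 22 → rank 4.5.

4.5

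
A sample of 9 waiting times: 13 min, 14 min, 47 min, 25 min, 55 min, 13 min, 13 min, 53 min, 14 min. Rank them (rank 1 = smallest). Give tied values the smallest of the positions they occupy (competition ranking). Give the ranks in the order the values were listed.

1, 4, 7, 6, 9, 1, 1, 8, 4

Sorted (ascending): 13, 13, 13, 14, 14, 25, 47, 53, 55
The 3 values of 13 occupy positions 1–3 → each gets rank 1.
The 2 values of 14 occupy positions 4–5 → each gets rank 4.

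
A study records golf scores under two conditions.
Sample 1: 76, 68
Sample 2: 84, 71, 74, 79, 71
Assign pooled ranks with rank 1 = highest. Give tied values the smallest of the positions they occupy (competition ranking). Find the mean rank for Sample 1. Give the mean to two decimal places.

Sorted (descending): 84, 79, 76, 74, 71, 71, 68
The 2 values of 71 occupy positions 5–6 → each gets rank 5.
Sample 1 values → pooled ranks: 76→3, 68→7
Mean rank = (3 + 7) / 2 = 5.00

5.00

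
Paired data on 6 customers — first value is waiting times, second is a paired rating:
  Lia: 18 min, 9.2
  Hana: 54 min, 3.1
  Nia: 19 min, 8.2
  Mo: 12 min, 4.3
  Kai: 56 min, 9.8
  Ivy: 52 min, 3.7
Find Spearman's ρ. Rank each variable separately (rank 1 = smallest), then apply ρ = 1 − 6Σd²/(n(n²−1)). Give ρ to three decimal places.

Ranks of variable 1: 2, 5, 3, 1, 6, 4
Ranks of variable 2: 5, 1, 4, 3, 6, 2
d = r₁ − r₂: -3, 4, -1, -2, 0, 2
d²: 9, 16, 1, 4, 0, 4; Σd² = 34
ρ = 1 − 6·34/(6·35) = 1 − 204/210 = 0.029

0.029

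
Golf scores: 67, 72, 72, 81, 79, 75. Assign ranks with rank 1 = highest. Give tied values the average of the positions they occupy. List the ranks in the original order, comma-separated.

6, 4.5, 4.5, 1, 2, 3

Sorted (descending): 81, 79, 75, 72, 72, 67
The 2 values of 72 occupy positions 4–5 → average rank (4+5)/2 = 4.5.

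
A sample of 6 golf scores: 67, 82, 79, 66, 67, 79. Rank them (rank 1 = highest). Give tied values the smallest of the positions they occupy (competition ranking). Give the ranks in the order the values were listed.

Sorted (descending): 82, 79, 79, 67, 67, 66
The 2 values of 79 occupy positions 2–3 → each gets rank 2.
The 2 values of 67 occupy positions 4–5 → each gets rank 4.

4, 1, 2, 6, 4, 2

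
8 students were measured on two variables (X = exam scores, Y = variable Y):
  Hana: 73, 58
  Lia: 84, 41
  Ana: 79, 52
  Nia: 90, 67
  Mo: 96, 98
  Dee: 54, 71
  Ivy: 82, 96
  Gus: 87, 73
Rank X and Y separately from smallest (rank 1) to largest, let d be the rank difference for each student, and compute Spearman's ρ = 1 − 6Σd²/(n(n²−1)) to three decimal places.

0.381

Ranks of variable 1: 2, 5, 3, 7, 8, 1, 4, 6
Ranks of variable 2: 3, 1, 2, 4, 8, 5, 7, 6
d = r₁ − r₂: -1, 4, 1, 3, 0, -4, -3, 0
d²: 1, 16, 1, 9, 0, 16, 9, 0; Σd² = 52
ρ = 1 − 6·52/(8·63) = 1 − 312/504 = 0.381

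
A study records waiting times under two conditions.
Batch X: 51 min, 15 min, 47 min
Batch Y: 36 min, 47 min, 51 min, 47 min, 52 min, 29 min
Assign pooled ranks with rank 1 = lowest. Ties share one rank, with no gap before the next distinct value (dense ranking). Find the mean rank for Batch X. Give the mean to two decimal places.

3.33

Sorted (ascending): 15, 29, 36, 47, 47, 47, 51, 51, 52
The 3 values of 47 share dense rank 4.
The 2 values of 51 share dense rank 5.
Remaining distinct values take the next consecutive integers.
Batch X values → pooled ranks: 51→5, 15→1, 47→4
Mean rank = (5 + 1 + 4) / 3 = 3.33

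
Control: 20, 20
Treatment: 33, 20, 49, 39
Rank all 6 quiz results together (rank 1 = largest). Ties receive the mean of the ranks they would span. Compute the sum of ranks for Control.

Sorted (descending): 49, 39, 33, 20, 20, 20
The 3 values of 20 occupy positions 4–6 → average rank 5.
Control values → pooled ranks: 20→5, 20→5
Rank sum = 5 + 5 = 10

10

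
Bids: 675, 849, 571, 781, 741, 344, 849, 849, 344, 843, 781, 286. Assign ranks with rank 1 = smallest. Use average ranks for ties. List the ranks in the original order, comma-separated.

5, 11, 4, 7.5, 6, 2.5, 11, 11, 2.5, 9, 7.5, 1

Sorted (ascending): 286, 344, 344, 571, 675, 741, 781, 781, 843, 849, 849, 849
The 2 values of 344 occupy positions 2–3 → average rank (2+3)/2 = 2.5.
The 2 values of 781 occupy positions 7–8 → average rank (7+8)/2 = 7.5.
The 3 values of 849 occupy positions 10–12 → average rank 11.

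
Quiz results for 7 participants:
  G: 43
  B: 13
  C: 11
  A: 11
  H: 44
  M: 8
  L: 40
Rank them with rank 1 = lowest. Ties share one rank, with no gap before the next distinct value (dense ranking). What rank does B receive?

Sorted (ascending): 8, 11, 11, 13, 40, 43, 44
The 2 values of 11 share dense rank 2.
Remaining distinct values take the next consecutive integers.
B has value 13 → rank 3.

3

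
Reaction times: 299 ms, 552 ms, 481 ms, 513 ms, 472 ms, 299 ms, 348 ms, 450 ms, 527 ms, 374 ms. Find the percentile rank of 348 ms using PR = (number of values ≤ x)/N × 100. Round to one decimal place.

N = 10.
Strictly below 348: 2. Equal to 348: 1.
PR = 3/10 × 100 = 30.0

30.0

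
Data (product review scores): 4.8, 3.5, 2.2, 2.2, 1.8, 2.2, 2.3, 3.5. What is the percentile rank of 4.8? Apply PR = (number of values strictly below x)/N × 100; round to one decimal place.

N = 8.
Strictly below 4.8: 7. Equal to 4.8: 1.
PR = 7/8 × 100 = 87.5

87.5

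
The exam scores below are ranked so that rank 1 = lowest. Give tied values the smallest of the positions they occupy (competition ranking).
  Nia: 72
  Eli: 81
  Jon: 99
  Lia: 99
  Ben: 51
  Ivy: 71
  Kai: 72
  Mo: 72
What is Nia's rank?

3

Sorted (ascending): 51, 71, 72, 72, 72, 81, 99, 99
The 3 values of 72 occupy positions 3–5 → each gets rank 3.
The 2 values of 99 occupy positions 7–8 → each gets rank 7.
Nia has value 72 → rank 3.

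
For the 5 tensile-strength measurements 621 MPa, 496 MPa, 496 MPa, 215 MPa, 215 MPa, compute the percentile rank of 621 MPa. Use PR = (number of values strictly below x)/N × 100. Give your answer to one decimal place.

80.0

N = 5.
Strictly below 621: 4. Equal to 621: 1.
PR = 4/5 × 100 = 80.0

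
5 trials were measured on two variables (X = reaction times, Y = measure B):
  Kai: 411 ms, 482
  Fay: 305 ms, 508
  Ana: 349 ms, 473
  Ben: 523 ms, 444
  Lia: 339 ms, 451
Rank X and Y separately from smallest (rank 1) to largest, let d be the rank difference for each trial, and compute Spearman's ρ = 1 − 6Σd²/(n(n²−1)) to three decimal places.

Ranks of variable 1: 4, 1, 3, 5, 2
Ranks of variable 2: 4, 5, 3, 1, 2
d = r₁ − r₂: 0, -4, 0, 4, 0
d²: 0, 16, 0, 16, 0; Σd² = 32
ρ = 1 − 6·32/(5·24) = 1 − 192/120 = -0.600

-0.600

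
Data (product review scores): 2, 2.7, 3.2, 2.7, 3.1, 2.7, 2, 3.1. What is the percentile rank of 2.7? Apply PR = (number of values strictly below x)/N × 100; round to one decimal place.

N = 8.
Strictly below 2.7: 2. Equal to 2.7: 3.
PR = 2/8 × 100 = 25.0

25.0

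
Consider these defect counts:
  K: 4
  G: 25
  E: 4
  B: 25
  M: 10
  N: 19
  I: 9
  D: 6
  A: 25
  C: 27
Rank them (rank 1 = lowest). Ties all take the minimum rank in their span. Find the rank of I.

Sorted (ascending): 4, 4, 6, 9, 10, 19, 25, 25, 25, 27
The 2 values of 4 occupy positions 1–2 → each gets rank 1.
The 3 values of 25 occupy positions 7–9 → each gets rank 7.
I has value 9 → rank 4.

4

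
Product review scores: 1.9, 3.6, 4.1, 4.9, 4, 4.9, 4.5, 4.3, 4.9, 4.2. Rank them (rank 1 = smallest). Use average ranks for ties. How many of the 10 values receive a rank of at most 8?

7

Sorted (ascending): 1.9, 3.6, 4, 4.1, 4.2, 4.3, 4.5, 4.9, 4.9, 4.9
The 3 values of 4.9 occupy positions 8–10 → average rank 9.
Ranks ≤ 8: {1, 2, 3, 4, 5, 6, 7} → 7 values.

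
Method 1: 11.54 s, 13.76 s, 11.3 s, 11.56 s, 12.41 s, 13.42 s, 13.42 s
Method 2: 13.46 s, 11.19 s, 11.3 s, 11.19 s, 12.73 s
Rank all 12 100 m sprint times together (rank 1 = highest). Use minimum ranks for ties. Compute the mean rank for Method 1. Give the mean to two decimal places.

Sorted (descending): 13.76, 13.46, 13.42, 13.42, 12.73, 12.41, 11.56, 11.54, 11.3, 11.3, 11.19, 11.19
The 2 values of 13.42 occupy positions 3–4 → each gets rank 3.
The 2 values of 11.3 occupy positions 9–10 → each gets rank 9.
The 2 values of 11.19 occupy positions 11–12 → each gets rank 11.
Method 1 values → pooled ranks: 11.54→8, 13.76→1, 11.3→9, 11.56→7, 12.41→6, 13.42→3, 13.42→3
Mean rank = (8 + 1 + 9 + 7 + 6 + 3 + 3) / 7 = 5.29

5.29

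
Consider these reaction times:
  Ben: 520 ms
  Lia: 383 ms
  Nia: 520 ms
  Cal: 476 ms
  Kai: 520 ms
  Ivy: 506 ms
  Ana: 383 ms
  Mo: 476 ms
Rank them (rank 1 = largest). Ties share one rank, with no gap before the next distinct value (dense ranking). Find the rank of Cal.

3

Sorted (descending): 520, 520, 520, 506, 476, 476, 383, 383
The 3 values of 520 share dense rank 1.
The 2 values of 476 share dense rank 3.
The 2 values of 383 share dense rank 4.
Remaining distinct values take the next consecutive integers.
Cal has value 476 ms → rank 3.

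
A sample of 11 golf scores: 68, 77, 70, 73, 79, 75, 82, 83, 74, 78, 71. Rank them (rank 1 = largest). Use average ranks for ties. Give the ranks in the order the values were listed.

Sorted (descending): 83, 82, 79, 78, 77, 75, 74, 73, 71, 70, 68
No ties — each value takes its position as its rank.

11, 5, 10, 8, 3, 6, 2, 1, 7, 4, 9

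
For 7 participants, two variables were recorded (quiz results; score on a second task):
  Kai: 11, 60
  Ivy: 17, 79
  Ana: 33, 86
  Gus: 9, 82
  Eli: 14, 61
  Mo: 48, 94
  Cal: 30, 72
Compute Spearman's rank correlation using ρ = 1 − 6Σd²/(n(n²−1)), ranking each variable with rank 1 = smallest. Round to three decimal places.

0.607

Ranks of variable 1: 2, 4, 6, 1, 3, 7, 5
Ranks of variable 2: 1, 4, 6, 5, 2, 7, 3
d = r₁ − r₂: 1, 0, 0, -4, 1, 0, 2
d²: 1, 0, 0, 16, 1, 0, 4; Σd² = 22
ρ = 1 − 6·22/(7·48) = 1 − 132/336 = 0.607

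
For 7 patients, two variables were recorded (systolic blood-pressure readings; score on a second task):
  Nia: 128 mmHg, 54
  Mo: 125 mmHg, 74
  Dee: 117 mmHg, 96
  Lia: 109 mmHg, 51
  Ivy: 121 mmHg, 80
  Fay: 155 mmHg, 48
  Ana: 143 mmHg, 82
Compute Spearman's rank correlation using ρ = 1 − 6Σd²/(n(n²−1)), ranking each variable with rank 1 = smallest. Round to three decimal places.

-0.250

Ranks of variable 1: 5, 4, 2, 1, 3, 7, 6
Ranks of variable 2: 3, 4, 7, 2, 5, 1, 6
d = r₁ − r₂: 2, 0, -5, -1, -2, 6, 0
d²: 4, 0, 25, 1, 4, 36, 0; Σd² = 70
ρ = 1 − 6·70/(7·48) = 1 − 420/336 = -0.250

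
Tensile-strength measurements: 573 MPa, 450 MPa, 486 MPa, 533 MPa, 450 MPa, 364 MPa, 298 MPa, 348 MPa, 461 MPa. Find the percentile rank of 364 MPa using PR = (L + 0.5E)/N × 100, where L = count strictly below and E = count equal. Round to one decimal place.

27.8

N = 9.
Strictly below 364: 2. Equal to 364: 1.
PR = (2 + 0.5·1)/9 × 100 = 27.8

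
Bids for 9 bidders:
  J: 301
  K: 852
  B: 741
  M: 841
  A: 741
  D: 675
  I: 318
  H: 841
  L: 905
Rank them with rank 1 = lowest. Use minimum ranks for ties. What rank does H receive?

Sorted (ascending): 301, 318, 675, 741, 741, 841, 841, 852, 905
The 2 values of 741 occupy positions 4–5 → each gets rank 4.
The 2 values of 841 occupy positions 6–7 → each gets rank 6.
H has value 841 → rank 6.

6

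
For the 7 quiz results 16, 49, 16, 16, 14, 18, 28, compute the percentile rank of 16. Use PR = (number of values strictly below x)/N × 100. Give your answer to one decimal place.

14.3

N = 7.
Strictly below 16: 1. Equal to 16: 3.
PR = 1/7 × 100 = 14.3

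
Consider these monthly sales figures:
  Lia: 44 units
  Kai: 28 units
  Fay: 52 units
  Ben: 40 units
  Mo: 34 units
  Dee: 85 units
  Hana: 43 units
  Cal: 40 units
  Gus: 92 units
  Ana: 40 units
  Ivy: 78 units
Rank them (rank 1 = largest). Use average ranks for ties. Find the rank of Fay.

4

Sorted (descending): 92, 85, 78, 52, 44, 43, 40, 40, 40, 34, 28
The 3 values of 40 occupy positions 7–9 → average rank 8.
Fay has value 52 units → rank 4.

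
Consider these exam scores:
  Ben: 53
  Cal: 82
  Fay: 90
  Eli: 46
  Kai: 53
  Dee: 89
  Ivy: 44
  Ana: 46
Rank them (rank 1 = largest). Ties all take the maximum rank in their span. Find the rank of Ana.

7

Sorted (descending): 90, 89, 82, 53, 53, 46, 46, 44
The 2 values of 53 occupy positions 4–5 → each gets rank 5.
The 2 values of 46 occupy positions 6–7 → each gets rank 7.
Ana has value 46 → rank 7.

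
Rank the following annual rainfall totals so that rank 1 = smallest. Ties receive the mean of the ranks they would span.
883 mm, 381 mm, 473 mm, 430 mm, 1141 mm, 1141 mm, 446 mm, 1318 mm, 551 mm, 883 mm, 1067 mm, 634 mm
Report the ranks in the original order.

7.5, 1, 4, 2, 10.5, 10.5, 3, 12, 5, 7.5, 9, 6

Sorted (ascending): 381, 430, 446, 473, 551, 634, 883, 883, 1067, 1141, 1141, 1318
The 2 values of 883 occupy positions 7–8 → average rank (7+8)/2 = 7.5.
The 2 values of 1141 occupy positions 10–11 → average rank (10+11)/2 = 10.5.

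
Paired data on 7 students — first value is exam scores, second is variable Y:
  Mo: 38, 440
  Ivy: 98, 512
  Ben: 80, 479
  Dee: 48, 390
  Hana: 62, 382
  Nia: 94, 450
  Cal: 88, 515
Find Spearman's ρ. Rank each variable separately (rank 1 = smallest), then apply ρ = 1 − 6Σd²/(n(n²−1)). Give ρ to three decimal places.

Ranks of variable 1: 1, 7, 4, 2, 3, 6, 5
Ranks of variable 2: 3, 6, 5, 2, 1, 4, 7
d = r₁ − r₂: -2, 1, -1, 0, 2, 2, -2
d²: 4, 1, 1, 0, 4, 4, 4; Σd² = 18
ρ = 1 − 6·18/(7·48) = 1 − 108/336 = 0.679

0.679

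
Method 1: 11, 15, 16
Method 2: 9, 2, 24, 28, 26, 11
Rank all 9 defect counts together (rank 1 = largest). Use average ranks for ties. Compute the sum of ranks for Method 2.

29.5

Sorted (descending): 28, 26, 24, 16, 15, 11, 11, 9, 2
The 2 values of 11 occupy positions 6–7 → average rank (6+7)/2 = 6.5.
Method 2 values → pooled ranks: 9→8, 2→9, 24→3, 28→1, 26→2, 11→6.5
Rank sum = 8 + 9 + 3 + 1 + 2 + 6.5 = 29.5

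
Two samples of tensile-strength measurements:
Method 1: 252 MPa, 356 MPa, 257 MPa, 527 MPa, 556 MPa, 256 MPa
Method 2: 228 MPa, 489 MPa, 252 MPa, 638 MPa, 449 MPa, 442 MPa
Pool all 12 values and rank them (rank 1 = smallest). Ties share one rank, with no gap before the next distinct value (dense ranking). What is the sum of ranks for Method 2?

Sorted (ascending): 228, 252, 252, 256, 257, 356, 442, 449, 489, 527, 556, 638
The 2 values of 252 share dense rank 2.
Remaining distinct values take the next consecutive integers.
Method 2 values → pooled ranks: 228→1, 489→8, 252→2, 638→11, 449→7, 442→6
Rank sum = 1 + 8 + 2 + 11 + 7 + 6 = 35

35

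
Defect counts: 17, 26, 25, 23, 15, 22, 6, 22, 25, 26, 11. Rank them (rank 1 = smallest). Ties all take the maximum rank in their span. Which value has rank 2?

11

Sorted (ascending): 6, 11, 15, 17, 22, 22, 23, 25, 25, 26, 26
The 2 values of 22 occupy positions 5–6 → each gets rank 6.
The 2 values of 25 occupy positions 8–9 → each gets rank 9.
The 2 values of 26 occupy positions 10–11 → each gets rank 11.
Rank 2 → value 11.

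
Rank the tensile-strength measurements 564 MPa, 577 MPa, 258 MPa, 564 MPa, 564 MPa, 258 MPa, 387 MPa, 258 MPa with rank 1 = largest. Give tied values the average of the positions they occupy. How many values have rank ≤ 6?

Sorted (descending): 577, 564, 564, 564, 387, 258, 258, 258
The 3 values of 564 occupy positions 2–4 → average rank 3.
The 3 values of 258 occupy positions 6–8 → average rank 7.
Ranks ≤ 6: {1, 3, 3, 3, 5} → 5 values.

5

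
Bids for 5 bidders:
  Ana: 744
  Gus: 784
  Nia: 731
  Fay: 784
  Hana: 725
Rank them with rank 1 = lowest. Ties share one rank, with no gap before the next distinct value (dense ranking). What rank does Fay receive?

4

Sorted (ascending): 725, 731, 744, 784, 784
The 2 values of 784 share dense rank 4.
Remaining distinct values take the next consecutive integers.
Fay has value 784 → rank 4.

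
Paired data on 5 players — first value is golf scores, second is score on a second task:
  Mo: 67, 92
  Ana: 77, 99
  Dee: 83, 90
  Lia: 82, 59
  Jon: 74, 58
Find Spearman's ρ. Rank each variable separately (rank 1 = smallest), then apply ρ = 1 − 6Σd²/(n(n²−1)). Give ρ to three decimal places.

Ranks of variable 1: 1, 3, 5, 4, 2
Ranks of variable 2: 4, 5, 3, 2, 1
d = r₁ − r₂: -3, -2, 2, 2, 1
d²: 9, 4, 4, 4, 1; Σd² = 22
ρ = 1 − 6·22/(5·24) = 1 − 132/120 = -0.100

-0.100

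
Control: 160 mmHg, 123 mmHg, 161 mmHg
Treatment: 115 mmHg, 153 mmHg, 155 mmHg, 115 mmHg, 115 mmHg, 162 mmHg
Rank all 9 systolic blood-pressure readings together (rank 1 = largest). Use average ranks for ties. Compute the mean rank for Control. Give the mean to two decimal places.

3.67

Sorted (descending): 162, 161, 160, 155, 153, 123, 115, 115, 115
The 3 values of 115 occupy positions 7–9 → average rank 8.
Control values → pooled ranks: 160→3, 123→6, 161→2
Mean rank = (3 + 6 + 2) / 3 = 3.67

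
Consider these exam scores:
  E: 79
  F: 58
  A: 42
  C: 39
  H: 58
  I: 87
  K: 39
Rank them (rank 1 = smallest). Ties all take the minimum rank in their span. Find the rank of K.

Sorted (ascending): 39, 39, 42, 58, 58, 79, 87
The 2 values of 39 occupy positions 1–2 → each gets rank 1.
The 2 values of 58 occupy positions 4–5 → each gets rank 4.
K has value 39 → rank 1.

1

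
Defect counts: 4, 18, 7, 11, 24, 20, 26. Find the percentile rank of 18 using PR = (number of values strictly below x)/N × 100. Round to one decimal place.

42.9

N = 7.
Strictly below 18: 3. Equal to 18: 1.
PR = 3/7 × 100 = 42.9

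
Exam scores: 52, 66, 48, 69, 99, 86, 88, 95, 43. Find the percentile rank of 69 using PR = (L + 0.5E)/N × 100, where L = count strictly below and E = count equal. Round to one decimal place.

N = 9.
Strictly below 69: 4. Equal to 69: 1.
PR = (4 + 0.5·1)/9 × 100 = 50.0

50.0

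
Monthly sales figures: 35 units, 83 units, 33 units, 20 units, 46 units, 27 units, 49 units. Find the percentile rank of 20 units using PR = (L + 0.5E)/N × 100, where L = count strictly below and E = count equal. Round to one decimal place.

7.1

N = 7.
Strictly below 20: 0. Equal to 20: 1.
PR = (0 + 0.5·1)/7 × 100 = 7.1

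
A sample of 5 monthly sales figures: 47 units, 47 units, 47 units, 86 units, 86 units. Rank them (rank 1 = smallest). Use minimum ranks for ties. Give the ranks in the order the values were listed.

1, 1, 1, 4, 4

Sorted (ascending): 47, 47, 47, 86, 86
The 3 values of 47 occupy positions 1–3 → each gets rank 1.
The 2 values of 86 occupy positions 4–5 → each gets rank 4.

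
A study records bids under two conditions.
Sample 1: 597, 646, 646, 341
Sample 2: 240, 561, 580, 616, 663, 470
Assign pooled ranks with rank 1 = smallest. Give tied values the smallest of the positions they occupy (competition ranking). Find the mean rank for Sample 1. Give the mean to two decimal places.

Sorted (ascending): 240, 341, 470, 561, 580, 597, 616, 646, 646, 663
The 2 values of 646 occupy positions 8–9 → each gets rank 8.
Sample 1 values → pooled ranks: 597→6, 646→8, 646→8, 341→2
Mean rank = (6 + 8 + 8 + 2) / 4 = 6.00

6.00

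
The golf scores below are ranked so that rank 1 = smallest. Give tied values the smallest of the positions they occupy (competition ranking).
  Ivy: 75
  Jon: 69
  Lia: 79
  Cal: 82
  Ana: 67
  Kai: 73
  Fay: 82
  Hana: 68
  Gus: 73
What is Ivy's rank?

6

Sorted (ascending): 67, 68, 69, 73, 73, 75, 79, 82, 82
The 2 values of 73 occupy positions 4–5 → each gets rank 4.
The 2 values of 82 occupy positions 8–9 → each gets rank 8.
Ivy has value 75 → rank 6.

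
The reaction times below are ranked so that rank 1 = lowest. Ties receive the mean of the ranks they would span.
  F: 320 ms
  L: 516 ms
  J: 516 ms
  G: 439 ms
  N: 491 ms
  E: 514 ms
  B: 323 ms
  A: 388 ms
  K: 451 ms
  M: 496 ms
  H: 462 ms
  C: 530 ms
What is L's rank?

10.5

Sorted (ascending): 320, 323, 388, 439, 451, 462, 491, 496, 514, 516, 516, 530
The 2 values of 516 occupy positions 10–11 → average rank (10+11)/2 = 10.5.
L has value 516 ms → rank 10.5.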